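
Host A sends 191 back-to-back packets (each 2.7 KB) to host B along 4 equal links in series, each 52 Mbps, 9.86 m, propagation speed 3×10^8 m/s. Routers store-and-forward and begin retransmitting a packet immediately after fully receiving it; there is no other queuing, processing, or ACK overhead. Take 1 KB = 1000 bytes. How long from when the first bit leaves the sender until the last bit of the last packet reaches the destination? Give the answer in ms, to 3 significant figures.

Per-hop transmission t_tx = L/R = 21600/52000000 = 0.415385 ms.
Per-hop propagation t_prop = 9.86/300000000 = 3.28667e-05 ms.
Pipeline fill: first packet needs 4·t_tx to clear all hops; remaining 190 packets each add one t_tx.
Total = (4+191-1)·t_tx + 4·t_prop = 194·0.415385 + 4·3.28667e-05 = 80.6 ms.

80.6 ms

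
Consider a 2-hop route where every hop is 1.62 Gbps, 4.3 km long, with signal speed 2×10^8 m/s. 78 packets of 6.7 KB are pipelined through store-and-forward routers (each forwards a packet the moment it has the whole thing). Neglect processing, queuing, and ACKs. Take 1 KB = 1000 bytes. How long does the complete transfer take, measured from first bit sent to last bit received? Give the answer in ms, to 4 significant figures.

2.657 ms

Per-hop transmission t_tx = L/R = 53600/1620000000 = 0.0330864 ms.
Per-hop propagation t_prop = 4300/200000000 = 0.0215 ms.
Pipeline fill: first packet needs 2·t_tx to clear all hops; remaining 77 packets each add one t_tx.
Total = (2+78-1)·t_tx + 2·t_prop = 79·0.0330864 + 2·0.0215 = 2.657 ms.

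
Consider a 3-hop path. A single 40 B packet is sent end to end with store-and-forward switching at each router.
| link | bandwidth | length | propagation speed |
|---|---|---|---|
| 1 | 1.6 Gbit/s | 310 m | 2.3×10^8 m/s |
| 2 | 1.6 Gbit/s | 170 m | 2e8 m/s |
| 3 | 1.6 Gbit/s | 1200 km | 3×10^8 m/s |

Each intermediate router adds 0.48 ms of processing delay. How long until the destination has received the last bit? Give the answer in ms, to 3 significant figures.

4.96 ms

L = 40 × 8 = 320 bits.
Transmission delay per hop = L/R = 320/1600000000 = 0.0002 ms; 3 hops → 0.0006 ms.
Propagation delays (d/s per hop): 0.00134783, 0.00085, 4 ms; sum = 4.0022 ms.
Processing at 2 router(s): 2 × 0.48 ms = 0.96 ms.
End-to-end = 4.96 ms.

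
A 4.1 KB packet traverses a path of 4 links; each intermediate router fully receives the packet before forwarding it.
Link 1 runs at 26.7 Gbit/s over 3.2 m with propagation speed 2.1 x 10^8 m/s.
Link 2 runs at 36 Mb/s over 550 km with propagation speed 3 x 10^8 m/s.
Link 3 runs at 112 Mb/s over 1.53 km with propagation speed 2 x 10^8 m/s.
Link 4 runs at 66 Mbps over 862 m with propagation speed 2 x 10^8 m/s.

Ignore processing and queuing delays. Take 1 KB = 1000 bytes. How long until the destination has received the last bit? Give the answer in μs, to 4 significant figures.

L = 32800 bits.
Transmission delays (L/R per hop): 1.22846, 911.111, 292.857, 496.97 μs; sum = 1702.17 μs.
Propagation delays (d/s per hop): 0.0152381, 1833.33, 7.65, 4.31 μs; sum = 1845.31 μs.
End-to-end = 3547 μs.

3547 μs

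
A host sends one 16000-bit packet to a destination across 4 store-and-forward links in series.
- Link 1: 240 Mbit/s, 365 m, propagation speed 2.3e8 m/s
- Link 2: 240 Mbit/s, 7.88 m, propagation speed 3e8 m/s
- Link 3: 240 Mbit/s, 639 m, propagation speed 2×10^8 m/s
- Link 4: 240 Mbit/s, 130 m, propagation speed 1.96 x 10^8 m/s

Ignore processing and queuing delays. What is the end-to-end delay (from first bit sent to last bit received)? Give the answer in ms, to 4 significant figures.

0.2721 ms

Transmission delay per hop = L/R = 16000/240000000 = 0.0666667 ms; 4 hops → 0.266667 ms.
Propagation delays (d/s per hop): 0.00158696, 2.62667e-05, 0.003195, 0.000663265 ms; sum = 0.00547149 ms.
End-to-end = 0.2721 ms.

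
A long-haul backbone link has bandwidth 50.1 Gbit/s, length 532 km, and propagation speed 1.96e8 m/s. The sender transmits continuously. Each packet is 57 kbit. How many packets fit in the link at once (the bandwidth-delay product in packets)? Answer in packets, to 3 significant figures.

2390 packets

Propagation delay = 532000 / 196000000 = 0.00271429 s.
BDP = R × t_prop = 50100000000 × 0.00271429 = 135986000 bits.
In packets of 57000 bits: 2390 packets.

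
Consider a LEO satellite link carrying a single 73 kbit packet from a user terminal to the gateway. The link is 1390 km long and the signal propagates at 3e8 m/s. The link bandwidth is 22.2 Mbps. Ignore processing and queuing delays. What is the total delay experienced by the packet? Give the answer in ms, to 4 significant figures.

7.922 ms

L = 73000 bits.
Transmission delay = L/R = 73000 / 22200000 = 3.28829 ms.
Propagation delay = d/s = 1390000 m / 300000000 m/s = 4.63333 ms.
Total = 7.922 ms.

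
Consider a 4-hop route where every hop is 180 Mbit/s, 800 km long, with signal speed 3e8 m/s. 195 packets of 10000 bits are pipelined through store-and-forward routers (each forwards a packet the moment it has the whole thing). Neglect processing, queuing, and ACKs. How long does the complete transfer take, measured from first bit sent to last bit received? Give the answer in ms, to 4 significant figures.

Per-hop transmission t_tx = L/R = 10000/180000000 = 0.0555556 ms.
Per-hop propagation t_prop = 800000/300000000 = 2.66667 ms.
Pipeline fill: first packet needs 4·t_tx to clear all hops; remaining 194 packets each add one t_tx.
Total = (4+195-1)·t_tx + 4·t_prop = 198·0.0555556 + 4·2.66667 = 21.67 ms.

21.67 ms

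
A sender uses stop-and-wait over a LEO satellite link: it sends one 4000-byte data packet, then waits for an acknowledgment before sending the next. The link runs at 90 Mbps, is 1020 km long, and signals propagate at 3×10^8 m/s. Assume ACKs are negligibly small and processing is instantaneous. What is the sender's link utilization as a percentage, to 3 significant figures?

4.97 %

t_tx = L/R = 32000/90000000 = 0.000355556 s.
t_prop = 1020000/300000000 = 0.0034 s; RTT = 0.0068 s.
Cycle = t_tx + RTT = 0.00715556 s.
Utilization = t_tx / cycle = 0.000355556/0.00715556 = 4.97 %.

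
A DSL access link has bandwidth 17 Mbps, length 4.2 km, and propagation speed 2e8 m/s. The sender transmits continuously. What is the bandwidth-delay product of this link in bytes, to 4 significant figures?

Propagation delay = 4200 / 200000000 = 2.1e-05 s.
BDP = R × t_prop = 17000000 × 2.1e-05 = 357 bits.
In bytes: 357/8 = 44.63 bytes.

44.63 bytes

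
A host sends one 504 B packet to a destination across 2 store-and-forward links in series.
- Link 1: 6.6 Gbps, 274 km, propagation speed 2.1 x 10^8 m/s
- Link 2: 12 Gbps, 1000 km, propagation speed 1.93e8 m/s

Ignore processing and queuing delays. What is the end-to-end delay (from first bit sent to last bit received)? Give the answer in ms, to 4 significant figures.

6.487 ms

L = 504 × 8 = 4032 bits.
Transmission delays (L/R per hop): 0.000610909, 0.000336 ms; sum = 0.000946909 ms.
Propagation delays (d/s per hop): 1.30476, 5.18135 ms; sum = 6.48611 ms.
End-to-end = 6.487 ms.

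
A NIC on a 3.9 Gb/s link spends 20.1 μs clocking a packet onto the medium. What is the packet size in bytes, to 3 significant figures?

L = R × t_tx = 3900000000 b/s × 2.01e-05 s = 78390 bits.
In bytes: 78390 / 8 = 9800 bytes.

9800 bytes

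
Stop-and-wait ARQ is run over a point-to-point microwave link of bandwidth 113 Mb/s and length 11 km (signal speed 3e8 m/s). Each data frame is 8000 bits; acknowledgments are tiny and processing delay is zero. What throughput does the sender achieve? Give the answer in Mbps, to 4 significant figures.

t_tx = L/R = 8000/113000000 = 7.07965e-05 s.
t_prop = 11000/300000000 = 3.66667e-05 s; RTT = 7.33333e-05 s.
Cycle = t_tx + RTT = 0.00014413 s.
Throughput = L / cycle = 8000 / 0.00014413 = 55.51 Mbps.

55.51 Mbps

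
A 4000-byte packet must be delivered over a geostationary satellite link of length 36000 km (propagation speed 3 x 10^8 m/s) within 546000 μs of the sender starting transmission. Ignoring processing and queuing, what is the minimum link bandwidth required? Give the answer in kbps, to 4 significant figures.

75.12 kbps

L = 32000 bits.
Propagation delay = 36000000 / 300000000 = 120000 μs.
Transmission budget = 546000 − 120000 = 426000 μs.
R ≥ L / t_tx = 32000 bits / 0.426 s = 75.12 kbps.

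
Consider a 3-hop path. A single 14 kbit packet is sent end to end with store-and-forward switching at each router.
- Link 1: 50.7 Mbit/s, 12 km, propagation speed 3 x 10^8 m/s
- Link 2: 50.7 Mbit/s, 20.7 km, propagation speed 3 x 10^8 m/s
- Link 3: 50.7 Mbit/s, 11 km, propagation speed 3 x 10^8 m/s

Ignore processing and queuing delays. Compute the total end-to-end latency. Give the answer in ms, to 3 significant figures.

L = 14000 bits.
Transmission delay per hop = L/R = 14000/50700000 = 0.276134 ms; 3 hops → 0.828402 ms.
Propagation delays (d/s per hop): 0.04, 0.069, 0.0366667 ms; sum = 0.145667 ms.
End-to-end = 0.974 ms.

0.974 ms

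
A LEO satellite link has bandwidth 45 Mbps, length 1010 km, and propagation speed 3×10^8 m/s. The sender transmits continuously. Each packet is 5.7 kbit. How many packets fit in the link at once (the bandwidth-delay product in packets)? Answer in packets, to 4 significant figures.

Propagation delay = 1010000 / 300000000 = 0.00336667 s.
BDP = R × t_prop = 45000000 × 0.00336667 = 151500 bits.
In packets of 5700 bits: 26.58 packets.

26.58 packets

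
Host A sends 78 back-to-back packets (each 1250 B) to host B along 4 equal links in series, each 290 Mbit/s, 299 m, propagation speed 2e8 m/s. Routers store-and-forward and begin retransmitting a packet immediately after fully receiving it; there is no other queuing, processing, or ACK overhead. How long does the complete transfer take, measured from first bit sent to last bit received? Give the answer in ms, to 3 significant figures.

Per-hop transmission t_tx = L/R = 10000/290000000 = 0.0344828 ms.
Per-hop propagation t_prop = 299/200000000 = 0.001495 ms.
Pipeline fill: first packet needs 4·t_tx to clear all hops; remaining 77 packets each add one t_tx.
Total = (4+78-1)·t_tx + 4·t_prop = 81·0.0344828 + 4·0.001495 = 2.80 ms.

2.80 ms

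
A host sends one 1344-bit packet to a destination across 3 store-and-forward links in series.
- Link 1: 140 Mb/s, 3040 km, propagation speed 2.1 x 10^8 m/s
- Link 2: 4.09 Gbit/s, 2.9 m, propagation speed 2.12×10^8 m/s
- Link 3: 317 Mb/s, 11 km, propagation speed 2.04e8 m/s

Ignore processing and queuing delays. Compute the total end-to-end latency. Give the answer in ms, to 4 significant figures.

14.54 ms

Transmission delays (L/R per hop): 0.0096, 0.000328606, 0.00423975 ms; sum = 0.0141684 ms.
Propagation delays (d/s per hop): 14.4762, 1.36792e-05, 0.0539216 ms; sum = 14.5301 ms.
End-to-end = 14.54 ms.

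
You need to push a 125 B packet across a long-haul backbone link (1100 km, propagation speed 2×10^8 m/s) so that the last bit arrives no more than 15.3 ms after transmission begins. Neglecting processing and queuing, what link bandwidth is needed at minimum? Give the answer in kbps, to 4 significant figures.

102.0 kbps

L = 1000 bits.
Propagation delay = 1100000 / 200000000 = 5.5 ms.
Transmission budget = 15.3 − 5.5 = 9.8 ms.
R ≥ L / t_tx = 1000 bits / 0.0098 s = 102.0 kbps.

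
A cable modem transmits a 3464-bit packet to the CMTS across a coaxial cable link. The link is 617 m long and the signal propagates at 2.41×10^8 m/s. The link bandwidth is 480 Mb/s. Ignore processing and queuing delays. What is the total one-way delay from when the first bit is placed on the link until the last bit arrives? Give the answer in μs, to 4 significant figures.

9.777 μs

Transmission delay = L/R = 3464 / 480000000 = 7.21667 μs.
Propagation delay = d/s = 617 m / 241000000 m/s = 2.56017 μs.
Total = 9.777 μs.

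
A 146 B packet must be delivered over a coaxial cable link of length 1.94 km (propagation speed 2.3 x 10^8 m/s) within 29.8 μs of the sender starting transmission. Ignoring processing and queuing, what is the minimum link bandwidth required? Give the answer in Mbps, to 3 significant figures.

L = 1168 bits.
Propagation delay = 1940 / 2.3e+08 = 8.43478 μs.
Transmission budget = 29.8 − 8.43478 = 21.3652 μs.
R ≥ L / t_tx = 1168 bits / 2.13652e-05 s = 54.7 Mbps.

54.7 Mbps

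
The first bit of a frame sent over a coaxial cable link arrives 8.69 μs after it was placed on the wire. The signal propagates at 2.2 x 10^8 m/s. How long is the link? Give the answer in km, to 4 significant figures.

1.912 km

d = s × t_prop = 2.2e+08 × 8.69e-06 = 1.912 km.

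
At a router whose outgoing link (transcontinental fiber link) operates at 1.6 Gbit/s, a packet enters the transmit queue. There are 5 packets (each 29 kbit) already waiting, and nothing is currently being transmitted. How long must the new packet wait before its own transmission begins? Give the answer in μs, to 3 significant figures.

90.6 μs

Each queued packet: L/R = 29000/1600000000 = 18.125 μs.
5 queued → 90.625 μs.
Queuing delay = 90.6 μs.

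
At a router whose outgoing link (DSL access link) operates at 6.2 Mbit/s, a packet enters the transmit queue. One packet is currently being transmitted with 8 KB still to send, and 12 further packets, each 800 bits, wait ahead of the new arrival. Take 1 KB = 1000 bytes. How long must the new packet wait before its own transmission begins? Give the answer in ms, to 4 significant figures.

11.87 ms

Each queued packet: L/R = 800/6200000 = 0.129032 ms.
12 queued → 1.54839 ms.
Plus remaining 64000 bits of current packet: 10.3226 ms.
Queuing delay = 11.87 ms.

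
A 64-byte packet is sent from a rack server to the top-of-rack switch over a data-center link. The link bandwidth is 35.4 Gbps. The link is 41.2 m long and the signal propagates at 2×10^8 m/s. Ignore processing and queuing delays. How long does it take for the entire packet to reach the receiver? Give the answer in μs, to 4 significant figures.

L = 64 × 8 = 512 bits.
Transmission delay = L/R = 512 / 35400000000 = 0.0144633 μs.
Propagation delay = d/s = 41.2 m / 200000000 m/s = 0.206 μs.
Total = 0.2205 μs.

0.2205 μs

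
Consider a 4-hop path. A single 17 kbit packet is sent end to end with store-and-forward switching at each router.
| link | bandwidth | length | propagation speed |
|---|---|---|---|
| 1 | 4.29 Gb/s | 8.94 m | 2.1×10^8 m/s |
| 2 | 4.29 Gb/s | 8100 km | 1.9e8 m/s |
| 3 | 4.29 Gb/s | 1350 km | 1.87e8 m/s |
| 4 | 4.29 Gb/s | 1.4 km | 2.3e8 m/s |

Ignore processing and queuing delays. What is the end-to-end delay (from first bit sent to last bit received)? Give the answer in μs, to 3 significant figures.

49900 μs

L = 17000 bits.
Transmission delay per hop = L/R = 17000/4290000000 = 3.9627 μs; 4 hops → 15.8508 μs.
Propagation delays (d/s per hop): 0.0425714, 42631.6, 7219.25, 6.08696 μs; sum = 49857 μs.
End-to-end = 49900 μs.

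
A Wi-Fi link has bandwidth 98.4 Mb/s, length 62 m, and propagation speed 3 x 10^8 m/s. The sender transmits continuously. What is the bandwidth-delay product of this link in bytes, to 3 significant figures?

Propagation delay = 62 / 300000000 = 2.06667e-07 s.
BDP = R × t_prop = 98400000 × 2.06667e-07 = 20.336 bits.
In bytes: 20.336/8 = 2.54 bytes.

2.54 bytes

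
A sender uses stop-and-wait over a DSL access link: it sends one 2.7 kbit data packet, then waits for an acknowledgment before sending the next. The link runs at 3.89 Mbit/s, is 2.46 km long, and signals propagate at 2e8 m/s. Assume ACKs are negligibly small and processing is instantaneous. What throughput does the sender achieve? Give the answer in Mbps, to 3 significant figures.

t_tx = L/R = 2700/3890000 = 0.000694087 s.
t_prop = 2460/200000000 = 1.23e-05 s; RTT = 2.46e-05 s.
Cycle = t_tx + RTT = 0.000718687 s.
Throughput = L / cycle = 2700 / 0.000718687 = 3.76 Mbps.

3.76 Mbps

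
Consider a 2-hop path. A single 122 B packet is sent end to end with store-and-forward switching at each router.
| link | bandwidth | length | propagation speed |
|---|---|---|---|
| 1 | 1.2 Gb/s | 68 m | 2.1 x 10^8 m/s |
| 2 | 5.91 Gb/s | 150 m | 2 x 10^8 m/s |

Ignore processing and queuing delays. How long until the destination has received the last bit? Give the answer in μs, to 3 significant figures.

2.05 μs

L = 122 × 8 = 976 bits.
Transmission delays (L/R per hop): 0.813333, 0.165144 μs; sum = 0.978477 μs.
Propagation delays (d/s per hop): 0.32381, 0.75 μs; sum = 1.07381 μs.
End-to-end = 2.05 μs.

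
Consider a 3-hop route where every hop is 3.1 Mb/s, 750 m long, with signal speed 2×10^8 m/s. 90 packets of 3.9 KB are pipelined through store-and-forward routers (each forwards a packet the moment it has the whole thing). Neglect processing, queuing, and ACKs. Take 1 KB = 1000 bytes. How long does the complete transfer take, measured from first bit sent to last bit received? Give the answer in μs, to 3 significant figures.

926000 μs

Per-hop transmission t_tx = L/R = 31200/3100000 = 10064.5 μs.
Per-hop propagation t_prop = 750/200000000 = 3.75 μs.
Pipeline fill: first packet needs 3·t_tx to clear all hops; remaining 89 packets each add one t_tx.
Total = (3+90-1)·t_tx + 3·t_prop = 92·10064.5 + 3·3.75 = 926000 μs.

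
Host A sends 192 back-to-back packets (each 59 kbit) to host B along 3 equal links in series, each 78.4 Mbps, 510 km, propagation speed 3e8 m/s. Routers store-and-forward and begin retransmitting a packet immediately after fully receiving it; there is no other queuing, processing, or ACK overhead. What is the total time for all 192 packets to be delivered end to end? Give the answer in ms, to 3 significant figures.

151 ms

Per-hop transmission t_tx = L/R = 59000/78400000 = 0.752551 ms.
Per-hop propagation t_prop = 510000/300000000 = 1.7 ms.
Pipeline fill: first packet needs 3·t_tx to clear all hops; remaining 191 packets each add one t_tx.
Total = (3+192-1)·t_tx + 3·t_prop = 194·0.752551 + 3·1.7 = 151 ms.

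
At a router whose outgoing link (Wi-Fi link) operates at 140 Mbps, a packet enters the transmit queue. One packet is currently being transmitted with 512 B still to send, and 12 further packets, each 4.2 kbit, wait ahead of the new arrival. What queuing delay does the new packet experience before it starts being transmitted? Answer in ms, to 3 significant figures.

Each queued packet: L/R = 4200/140000000 = 0.03 ms.
12 queued → 0.36 ms.
Plus remaining 4096 bits of current packet: 0.0292571 ms.
Queuing delay = 0.389 ms.

0.389 ms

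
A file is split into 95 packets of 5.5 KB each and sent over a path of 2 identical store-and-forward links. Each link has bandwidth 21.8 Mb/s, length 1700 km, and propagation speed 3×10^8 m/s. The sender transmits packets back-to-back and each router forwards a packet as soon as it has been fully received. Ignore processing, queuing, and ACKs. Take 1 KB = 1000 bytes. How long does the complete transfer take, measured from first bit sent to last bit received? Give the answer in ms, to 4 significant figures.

205.1 ms

Per-hop transmission t_tx = L/R = 44000/21800000 = 2.01835 ms.
Per-hop propagation t_prop = 1700000/300000000 = 5.66667 ms.
Pipeline fill: first packet needs 2·t_tx to clear all hops; remaining 94 packets each add one t_tx.
Total = (2+95-1)·t_tx + 2·t_prop = 96·2.01835 + 2·5.66667 = 205.1 ms.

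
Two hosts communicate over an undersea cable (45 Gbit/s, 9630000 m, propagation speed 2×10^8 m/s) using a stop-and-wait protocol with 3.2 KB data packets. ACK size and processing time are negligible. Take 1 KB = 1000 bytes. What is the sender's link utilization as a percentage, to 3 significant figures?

t_tx = L/R = 25600/45000000000 = 5.68889e-07 s.
t_prop = 9630000/200000000 = 0.04815 s; RTT = 0.0963 s.
Cycle = t_tx + RTT = 0.0963006 s.
Utilization = t_tx / cycle = 5.68889e-07/0.0963006 = 0.000591 %.

0.000591 %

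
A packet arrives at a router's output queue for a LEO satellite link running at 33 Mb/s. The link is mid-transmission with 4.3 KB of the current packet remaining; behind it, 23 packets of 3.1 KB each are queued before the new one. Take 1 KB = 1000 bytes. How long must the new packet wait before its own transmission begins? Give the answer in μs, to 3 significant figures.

Each queued packet: L/R = 24800/33000000 = 751.515 μs.
23 queued → 17284.8 μs.
Plus remaining 34400 bits of current packet: 1042.42 μs.
Queuing delay = 18300 μs.

18300 μs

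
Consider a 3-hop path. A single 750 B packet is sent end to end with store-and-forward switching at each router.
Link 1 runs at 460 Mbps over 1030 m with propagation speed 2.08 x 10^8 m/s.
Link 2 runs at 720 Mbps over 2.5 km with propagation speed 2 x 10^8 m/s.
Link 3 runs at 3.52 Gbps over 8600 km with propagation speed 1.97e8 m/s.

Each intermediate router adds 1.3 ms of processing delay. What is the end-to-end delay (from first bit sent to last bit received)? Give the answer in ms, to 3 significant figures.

46.3 ms

L = 750 × 8 = 6000 bits.
Transmission delays (L/R per hop): 0.0130435, 0.00833333, 0.00170455 ms; sum = 0.0230814 ms.
Propagation delays (d/s per hop): 0.00495192, 0.0125, 43.6548 ms; sum = 43.6723 ms.
Processing at 2 router(s): 2 × 1.3 ms = 2.6 ms.
End-to-end = 46.3 ms.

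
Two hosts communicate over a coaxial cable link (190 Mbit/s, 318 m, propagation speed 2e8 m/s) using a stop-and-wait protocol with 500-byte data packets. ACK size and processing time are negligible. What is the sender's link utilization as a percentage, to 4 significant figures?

t_tx = L/R = 4000/190000000 = 2.10526e-05 s.
t_prop = 318/200000000 = 1.59e-06 s; RTT = 3.18e-06 s.
Cycle = t_tx + RTT = 2.42326e-05 s.
Utilization = t_tx / cycle = 2.10526e-05/2.42326e-05 = 86.88 %.

86.88 %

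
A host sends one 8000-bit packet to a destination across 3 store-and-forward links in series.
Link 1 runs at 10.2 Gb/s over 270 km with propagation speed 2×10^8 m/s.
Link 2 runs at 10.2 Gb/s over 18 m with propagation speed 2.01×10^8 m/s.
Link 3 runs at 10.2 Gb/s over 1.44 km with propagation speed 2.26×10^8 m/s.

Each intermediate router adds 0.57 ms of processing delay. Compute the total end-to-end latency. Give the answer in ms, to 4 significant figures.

Transmission delay per hop = L/R = 8000/10200000000 = 0.000784314 ms; 3 hops → 0.00235294 ms.
Propagation delays (d/s per hop): 1.35, 8.95522e-05, 0.00637168 ms; sum = 1.35646 ms.
Processing at 2 router(s): 2 × 0.57 ms = 1.14 ms.
End-to-end = 2.499 ms.

2.499 ms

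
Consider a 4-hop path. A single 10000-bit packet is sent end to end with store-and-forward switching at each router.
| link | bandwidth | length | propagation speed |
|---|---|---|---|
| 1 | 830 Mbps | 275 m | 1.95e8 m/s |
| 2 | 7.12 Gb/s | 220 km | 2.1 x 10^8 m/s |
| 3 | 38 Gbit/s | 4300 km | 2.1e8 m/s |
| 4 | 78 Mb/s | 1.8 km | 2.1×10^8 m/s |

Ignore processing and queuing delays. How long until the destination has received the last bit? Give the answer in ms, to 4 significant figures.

21.68 ms

Transmission delays (L/R per hop): 0.0120482, 0.00140449, 0.000263158, 0.128205 ms; sum = 0.141921 ms.
Propagation delays (d/s per hop): 0.00141026, 1.04762, 20.4762, 0.00857143 ms; sum = 21.5338 ms.
End-to-end = 21.68 ms.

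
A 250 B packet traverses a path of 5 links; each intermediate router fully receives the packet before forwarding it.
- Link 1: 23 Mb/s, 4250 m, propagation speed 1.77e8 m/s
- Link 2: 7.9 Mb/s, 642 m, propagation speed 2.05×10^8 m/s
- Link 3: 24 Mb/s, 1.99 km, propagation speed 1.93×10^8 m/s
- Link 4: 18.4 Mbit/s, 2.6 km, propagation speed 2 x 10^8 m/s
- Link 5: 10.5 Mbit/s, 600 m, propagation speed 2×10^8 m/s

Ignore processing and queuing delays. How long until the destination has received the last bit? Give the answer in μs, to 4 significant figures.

776.1 μs

L = 250 × 8 = 2000 bits.
Transmission delays (L/R per hop): 86.9565, 253.165, 83.3333, 108.696, 190.476 μs; sum = 722.626 μs.
Propagation delays (d/s per hop): 24.0113, 3.13171, 10.3109, 13, 3 μs; sum = 53.4539 μs.
End-to-end = 776.1 μs.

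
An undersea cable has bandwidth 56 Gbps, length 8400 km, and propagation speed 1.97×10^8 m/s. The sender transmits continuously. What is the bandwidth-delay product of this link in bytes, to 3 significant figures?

Propagation delay = 8400000 / 197000000 = 0.0426396 s.
BDP = R × t_prop = 56000000000 × 0.0426396 = 2387820000 bits.
In bytes: 2387820000/8 = 298000000 bytes.

298000000 bytes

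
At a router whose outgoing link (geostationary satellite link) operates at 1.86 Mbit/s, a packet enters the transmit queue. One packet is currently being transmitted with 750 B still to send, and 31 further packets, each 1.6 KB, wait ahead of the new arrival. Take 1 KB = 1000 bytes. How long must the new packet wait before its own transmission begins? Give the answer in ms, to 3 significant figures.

217 ms

Each queued packet: L/R = 12800/1860000 = 6.88172 ms.
31 queued → 213.333 ms.
Plus remaining 6000 bits of current packet: 3.22581 ms.
Queuing delay = 217 ms.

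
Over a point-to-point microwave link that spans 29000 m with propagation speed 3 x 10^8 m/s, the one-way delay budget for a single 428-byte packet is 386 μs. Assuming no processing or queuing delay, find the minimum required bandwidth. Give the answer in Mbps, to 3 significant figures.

L = 3424 bits.
Propagation delay = 29000 / 300000000 = 96.6667 μs.
Transmission budget = 386 − 96.6667 = 289.333 μs.
R ≥ L / t_tx = 3424 bits / 0.000289333 s = 11.8 Mbps.

11.8 Mbps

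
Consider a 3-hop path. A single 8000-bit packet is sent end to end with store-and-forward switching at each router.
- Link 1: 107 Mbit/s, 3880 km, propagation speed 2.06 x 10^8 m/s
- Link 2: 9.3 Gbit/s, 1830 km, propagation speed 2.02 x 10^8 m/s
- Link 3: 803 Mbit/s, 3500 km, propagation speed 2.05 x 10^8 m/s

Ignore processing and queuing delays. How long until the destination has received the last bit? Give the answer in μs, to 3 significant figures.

Transmission delays (L/R per hop): 74.7664, 0.860215, 9.96264 μs; sum = 85.5892 μs.
Propagation delays (d/s per hop): 18835, 9059.41, 17073.2 μs; sum = 44967.5 μs.
End-to-end = 45100 μs.

45100 μs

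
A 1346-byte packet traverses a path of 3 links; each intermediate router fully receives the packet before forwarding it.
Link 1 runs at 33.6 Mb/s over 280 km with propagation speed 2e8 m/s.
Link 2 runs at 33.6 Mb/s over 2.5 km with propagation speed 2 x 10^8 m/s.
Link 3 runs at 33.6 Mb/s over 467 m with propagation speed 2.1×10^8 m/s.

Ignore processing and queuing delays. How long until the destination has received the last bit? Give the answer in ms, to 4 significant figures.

L = 1346 × 8 = 10768 bits.
Transmission delay per hop = L/R = 10768/33600000 = 0.320476 ms; 3 hops → 0.961429 ms.
Propagation delays (d/s per hop): 1.4, 0.0125, 0.00222381 ms; sum = 1.41472 ms.
End-to-end = 2.376 ms.

2.376 ms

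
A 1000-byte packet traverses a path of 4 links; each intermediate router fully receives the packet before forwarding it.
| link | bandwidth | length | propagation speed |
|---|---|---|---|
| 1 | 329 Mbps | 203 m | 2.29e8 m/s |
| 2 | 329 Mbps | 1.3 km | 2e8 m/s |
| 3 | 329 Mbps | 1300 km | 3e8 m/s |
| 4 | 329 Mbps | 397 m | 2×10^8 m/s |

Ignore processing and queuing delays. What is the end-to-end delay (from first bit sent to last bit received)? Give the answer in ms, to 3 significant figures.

4.44 ms

L = 1000 × 8 = 8000 bits.
Transmission delay per hop = L/R = 8000/329000000 = 0.0243161 ms; 4 hops → 0.0972644 ms.
Propagation delays (d/s per hop): 0.000886463, 0.0065, 4.33333, 0.001985 ms; sum = 4.3427 ms.
End-to-end = 4.44 ms.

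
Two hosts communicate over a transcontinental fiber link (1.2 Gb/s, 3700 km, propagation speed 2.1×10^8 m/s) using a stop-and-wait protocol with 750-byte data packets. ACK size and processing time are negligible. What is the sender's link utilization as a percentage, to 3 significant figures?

0.0142 %

t_tx = L/R = 6000/1200000000 = 5e-06 s.
t_prop = 3700000/210000000 = 0.017619 s; RTT = 0.0352381 s.
Cycle = t_tx + RTT = 0.0352431 s.
Utilization = t_tx / cycle = 5e-06/0.0352431 = 0.0142 %.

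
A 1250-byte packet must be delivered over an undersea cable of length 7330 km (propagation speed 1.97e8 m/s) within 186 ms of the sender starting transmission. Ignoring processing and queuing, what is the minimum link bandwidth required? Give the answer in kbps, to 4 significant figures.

L = 10000 bits.
Propagation delay = 7330000 / 197000000 = 37.2081 ms.
Transmission budget = 186 − 37.2081 = 148.792 ms.
R ≥ L / t_tx = 10000 bits / 0.148792 s = 67.21 kbps.

67.21 kbps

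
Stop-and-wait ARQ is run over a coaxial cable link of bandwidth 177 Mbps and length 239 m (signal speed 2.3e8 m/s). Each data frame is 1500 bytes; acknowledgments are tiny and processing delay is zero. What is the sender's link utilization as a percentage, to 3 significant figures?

t_tx = L/R = 12000/177000000 = 6.77966e-05 s.
t_prop = 239/2.3e+08 = 1.03913e-06 s; RTT = 2.07826e-06 s.
Cycle = t_tx + RTT = 6.98749e-05 s.
Utilization = t_tx / cycle = 6.77966e-05/6.98749e-05 = 97.0 %.

97.0 %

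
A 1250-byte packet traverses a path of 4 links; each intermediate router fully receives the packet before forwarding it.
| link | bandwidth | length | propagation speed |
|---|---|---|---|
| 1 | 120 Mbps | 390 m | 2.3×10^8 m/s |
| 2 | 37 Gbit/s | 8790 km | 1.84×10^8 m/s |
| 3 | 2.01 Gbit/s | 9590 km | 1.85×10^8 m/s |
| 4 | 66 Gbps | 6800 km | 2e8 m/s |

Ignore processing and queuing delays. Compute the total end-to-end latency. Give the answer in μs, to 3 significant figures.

L = 1250 × 8 = 10000 bits.
Transmission delays (L/R per hop): 83.3333, 0.27027, 4.97512, 0.151515 μs; sum = 88.7302 μs.
Propagation delays (d/s per hop): 1.69565, 47771.7, 51837.8, 34000 μs; sum = 133611 μs.
End-to-end = 134000 μs.

134000 μs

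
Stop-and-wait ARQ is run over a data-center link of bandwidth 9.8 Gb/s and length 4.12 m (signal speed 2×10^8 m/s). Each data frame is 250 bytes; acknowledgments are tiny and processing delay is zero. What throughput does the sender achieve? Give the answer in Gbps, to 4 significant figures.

t_tx = L/R = 2000/9800000000 = 2.04082e-07 s.
t_prop = 4.12/200000000 = 2.06e-08 s; RTT = 4.12e-08 s.
Cycle = t_tx + RTT = 2.45282e-07 s.
Throughput = L / cycle = 2000 / 2.45282e-07 = 8.154 Gbps.

8.154 Gbps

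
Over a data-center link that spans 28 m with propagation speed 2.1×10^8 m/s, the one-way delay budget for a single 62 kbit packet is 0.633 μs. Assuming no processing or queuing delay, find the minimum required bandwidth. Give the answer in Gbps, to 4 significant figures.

Propagation delay = 28 / 210000000 = 0.133333 μs.
Transmission budget = 0.633 − 0.133333 = 0.499667 μs.
R ≥ L / t_tx = 62000 bits / 4.99667e-07 s = 124.1 Gbps.

124.1 Gbps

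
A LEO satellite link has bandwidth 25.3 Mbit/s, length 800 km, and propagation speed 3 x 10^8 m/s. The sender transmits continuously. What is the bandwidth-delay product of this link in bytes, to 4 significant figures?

Propagation delay = 800000 / 300000000 = 0.00266667 s.
BDP = R × t_prop = 25300000 × 0.00266667 = 67466.7 bits.
In bytes: 67466.7/8 = 8433 bytes.

8433 bytes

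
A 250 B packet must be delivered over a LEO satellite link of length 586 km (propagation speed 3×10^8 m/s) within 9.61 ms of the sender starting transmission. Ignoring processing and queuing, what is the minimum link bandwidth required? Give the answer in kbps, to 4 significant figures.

L = 2000 bits.
Propagation delay = 586000 / 300000000 = 1.95333 ms.
Transmission budget = 9.61 − 1.95333 = 7.65667 ms.
R ≥ L / t_tx = 2000 bits / 0.00765667 s = 261.2 kbps.

261.2 kbps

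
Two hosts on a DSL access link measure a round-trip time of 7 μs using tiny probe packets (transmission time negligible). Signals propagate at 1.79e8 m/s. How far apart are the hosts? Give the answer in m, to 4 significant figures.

One-way propagation = RTT/2 = 3.5 μs.
d = s × t = 179000000 × 3.5e-06 = 626.5 m.

626.5 m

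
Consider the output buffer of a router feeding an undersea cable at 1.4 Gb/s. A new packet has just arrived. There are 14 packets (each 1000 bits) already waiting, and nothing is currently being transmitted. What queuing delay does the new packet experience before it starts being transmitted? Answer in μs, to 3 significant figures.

10.0 μs

Each queued packet: L/R = 1000/1400000000 = 0.714286 μs.
14 queued → 10 μs.
Queuing delay = 10.0 μs.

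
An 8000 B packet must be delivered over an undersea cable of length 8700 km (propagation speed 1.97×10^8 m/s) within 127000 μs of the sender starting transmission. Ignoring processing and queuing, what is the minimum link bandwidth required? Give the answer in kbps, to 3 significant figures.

773 kbps

L = 64000 bits.
Propagation delay = 8700000 / 197000000 = 44162.4 μs.
Transmission budget = 127000 − 44162.4 = 82837.6 μs.
R ≥ L / t_tx = 64000 bits / 0.0828376 s = 773 kbps.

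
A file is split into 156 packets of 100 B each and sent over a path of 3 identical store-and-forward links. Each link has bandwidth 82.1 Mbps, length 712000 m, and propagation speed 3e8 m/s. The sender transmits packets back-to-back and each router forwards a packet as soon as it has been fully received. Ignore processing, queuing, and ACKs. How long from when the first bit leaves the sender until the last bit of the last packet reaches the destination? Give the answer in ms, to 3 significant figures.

Per-hop transmission t_tx = L/R = 800/82100000 = 0.00974421 ms.
Per-hop propagation t_prop = 712000/300000000 = 2.37333 ms.
Pipeline fill: first packet needs 3·t_tx to clear all hops; remaining 155 packets each add one t_tx.
Total = (3+156-1)·t_tx + 3·t_prop = 158·0.00974421 + 3·2.37333 = 8.66 ms.

8.66 ms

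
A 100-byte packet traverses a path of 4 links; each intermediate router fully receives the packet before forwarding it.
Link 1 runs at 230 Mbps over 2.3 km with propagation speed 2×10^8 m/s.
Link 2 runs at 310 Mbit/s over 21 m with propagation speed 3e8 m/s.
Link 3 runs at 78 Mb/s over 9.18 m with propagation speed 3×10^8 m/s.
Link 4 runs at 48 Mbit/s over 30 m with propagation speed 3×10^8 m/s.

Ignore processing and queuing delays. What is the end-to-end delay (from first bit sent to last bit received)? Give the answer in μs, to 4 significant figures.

44.68 μs

L = 100 × 8 = 800 bits.
Transmission delays (L/R per hop): 3.47826, 2.58065, 10.2564, 16.6667 μs; sum = 32.982 μs.
Propagation delays (d/s per hop): 11.5, 0.07, 0.0306, 0.1 μs; sum = 11.7006 μs.
End-to-end = 44.68 μs.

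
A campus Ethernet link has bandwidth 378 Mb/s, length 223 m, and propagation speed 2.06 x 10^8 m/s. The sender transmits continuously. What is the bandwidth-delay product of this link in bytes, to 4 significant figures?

51.15 bytes

Propagation delay = 223 / 206000000 = 1.08252e-06 s.
BDP = R × t_prop = 378000000 × 1.08252e-06 = 409.194 bits.
In bytes: 409.194/8 = 51.15 bytes.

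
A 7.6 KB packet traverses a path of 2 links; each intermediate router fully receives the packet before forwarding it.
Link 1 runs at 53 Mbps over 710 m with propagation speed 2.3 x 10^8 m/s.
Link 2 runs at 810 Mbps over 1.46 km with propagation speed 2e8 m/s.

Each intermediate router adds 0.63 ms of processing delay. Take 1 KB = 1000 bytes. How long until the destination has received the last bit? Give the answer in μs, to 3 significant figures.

1860 μs

L = 60800 bits.
Transmission delays (L/R per hop): 1147.17, 75.0617 μs; sum = 1222.23 μs.
Propagation delays (d/s per hop): 3.08696, 7.3 μs; sum = 10.387 μs.
Processing at 1 router(s): 1 × 0.63 ms = 630 μs.
End-to-end = 1860 μs.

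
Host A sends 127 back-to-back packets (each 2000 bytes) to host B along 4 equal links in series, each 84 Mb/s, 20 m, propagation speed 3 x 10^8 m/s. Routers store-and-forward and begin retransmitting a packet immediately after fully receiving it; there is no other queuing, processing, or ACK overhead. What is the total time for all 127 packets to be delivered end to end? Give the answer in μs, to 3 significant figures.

24800 μs

Per-hop transmission t_tx = L/R = 16000/84000000 = 190.476 μs.
Per-hop propagation t_prop = 20/300000000 = 0.0666667 μs.
Pipeline fill: first packet needs 4·t_tx to clear all hops; remaining 126 packets each add one t_tx.
Total = (4+127-1)·t_tx + 4·t_prop = 130·190.476 + 4·0.0666667 = 24800 μs.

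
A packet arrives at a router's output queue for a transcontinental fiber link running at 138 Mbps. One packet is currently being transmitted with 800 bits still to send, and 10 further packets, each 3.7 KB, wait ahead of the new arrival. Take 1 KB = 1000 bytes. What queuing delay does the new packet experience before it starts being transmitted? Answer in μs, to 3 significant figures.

2150 μs

Each queued packet: L/R = 29600/138000000 = 214.493 μs.
10 queued → 2144.93 μs.
Plus remaining 800 bits of current packet: 5.7971 μs.
Queuing delay = 2150 μs.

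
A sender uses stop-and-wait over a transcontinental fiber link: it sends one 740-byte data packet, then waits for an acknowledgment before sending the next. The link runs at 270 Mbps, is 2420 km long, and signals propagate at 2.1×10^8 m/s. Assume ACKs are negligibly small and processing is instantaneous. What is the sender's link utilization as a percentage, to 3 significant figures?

t_tx = L/R = 5920/270000000 = 2.19259e-05 s.
t_prop = 2420000/210000000 = 0.0115238 s; RTT = 0.0230476 s.
Cycle = t_tx + RTT = 0.0230695 s.
Utilization = t_tx / cycle = 2.19259e-05/0.0230695 = 0.0950 %.

0.0950 %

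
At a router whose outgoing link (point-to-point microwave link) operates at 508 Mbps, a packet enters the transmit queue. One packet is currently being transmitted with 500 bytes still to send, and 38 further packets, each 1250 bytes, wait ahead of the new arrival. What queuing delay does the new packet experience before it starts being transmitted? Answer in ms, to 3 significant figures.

0.756 ms

Each queued packet: L/R = 10000/508000000 = 0.019685 ms.
38 queued → 0.748031 ms.
Plus remaining 4000 bits of current packet: 0.00787402 ms.
Queuing delay = 0.756 ms.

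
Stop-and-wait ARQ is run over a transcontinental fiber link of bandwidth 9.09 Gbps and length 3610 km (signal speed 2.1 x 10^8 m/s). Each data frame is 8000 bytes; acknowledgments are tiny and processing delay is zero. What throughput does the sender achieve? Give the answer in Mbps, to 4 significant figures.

1.861 Mbps

t_tx = L/R = 64000/9090000000 = 7.0407e-06 s.
t_prop = 3610000/210000000 = 0.0171905 s; RTT = 0.034381 s.
Cycle = t_tx + RTT = 0.034388 s.
Throughput = L / cycle = 64000 / 0.034388 = 1.861 Mbps.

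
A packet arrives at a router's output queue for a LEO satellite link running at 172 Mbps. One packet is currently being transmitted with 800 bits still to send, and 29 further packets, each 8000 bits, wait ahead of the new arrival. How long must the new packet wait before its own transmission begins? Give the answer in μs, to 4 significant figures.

Each queued packet: L/R = 8000/172000000 = 46.5116 μs.
29 queued → 1348.84 μs.
Plus remaining 800 bits of current packet: 4.65116 μs.
Queuing delay = 1353 μs.

1353 μs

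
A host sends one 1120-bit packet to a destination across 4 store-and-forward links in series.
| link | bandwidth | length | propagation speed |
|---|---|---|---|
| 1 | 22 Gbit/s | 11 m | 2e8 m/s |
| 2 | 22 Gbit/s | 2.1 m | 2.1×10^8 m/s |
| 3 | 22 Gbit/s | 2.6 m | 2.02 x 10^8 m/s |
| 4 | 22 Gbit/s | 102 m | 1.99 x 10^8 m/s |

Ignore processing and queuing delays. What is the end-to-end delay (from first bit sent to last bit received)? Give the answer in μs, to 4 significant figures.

0.7941 μs

Transmission delay per hop = L/R = 1120/22000000000 = 0.0509091 μs; 4 hops → 0.203636 μs.
Propagation delays (d/s per hop): 0.055, 0.01, 0.0128713, 0.512563 μs; sum = 0.590434 μs.
End-to-end = 0.7941 μs.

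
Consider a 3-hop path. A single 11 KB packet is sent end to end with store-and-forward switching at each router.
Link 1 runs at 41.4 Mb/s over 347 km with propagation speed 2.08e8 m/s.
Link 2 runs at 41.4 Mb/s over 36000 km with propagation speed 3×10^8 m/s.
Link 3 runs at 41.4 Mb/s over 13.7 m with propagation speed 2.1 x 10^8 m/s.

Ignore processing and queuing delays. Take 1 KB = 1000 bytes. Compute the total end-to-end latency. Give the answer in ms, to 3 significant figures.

128 ms

L = 88000 bits.
Transmission delay per hop = L/R = 88000/41400000 = 2.1256 ms; 3 hops → 6.37681 ms.
Propagation delays (d/s per hop): 1.66827, 120, 6.52381e-05 ms; sum = 121.668 ms.
End-to-end = 128 ms.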